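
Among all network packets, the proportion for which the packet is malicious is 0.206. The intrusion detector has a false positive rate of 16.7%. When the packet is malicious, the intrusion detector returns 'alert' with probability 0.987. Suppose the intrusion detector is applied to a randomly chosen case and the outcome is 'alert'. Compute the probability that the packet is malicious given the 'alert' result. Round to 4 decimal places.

P(H | E) ≈ 0.6053

Let H be the event that the packet is malicious. P(H) = 0.206, so P(¬H) = 0.794. With E the 'alert' result, P(E|H) = 0.987 and P(E|¬H) = 0.167.
P(E) = 0.987·0.206 + 0.167·0.794 = 0.20332 + 0.13260 = 0.33592.
By Bayes' theorem, P(H|E) = 0.20332 / 0.33592 = 0.6053.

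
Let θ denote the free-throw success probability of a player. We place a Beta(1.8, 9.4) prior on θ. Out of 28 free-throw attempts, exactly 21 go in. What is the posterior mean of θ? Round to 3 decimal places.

Observing 21 successes and 7 failures updates Beta(1.8, 9.4) by adding the success and failure counts to the two shape parameters: α = 1.8+21 = 22.8, β = 9.4+7 = 16.4.
E[θ | data] = 22.8/(22.8+16.4) = 0.582.

Posterior mean ≈ 0.582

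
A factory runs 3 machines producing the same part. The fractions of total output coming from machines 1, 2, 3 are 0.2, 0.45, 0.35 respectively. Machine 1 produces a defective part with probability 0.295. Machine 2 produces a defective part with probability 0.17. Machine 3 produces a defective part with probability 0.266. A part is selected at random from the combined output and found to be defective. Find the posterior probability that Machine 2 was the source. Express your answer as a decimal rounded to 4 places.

P(defective|M1) = 0.295; P(defective|M2) = 0.17; P(defective|M3) = 0.266.
Prior × likelihood for each source: 0.2·0.295=0.05900, 0.45·0.17=0.07650, 0.35·0.266=0.09310. Summing gives P(defective) = 0.22860.
P(Machine 2 | defective) = 0.07650 / 0.22860 = 0.3346.

Posterior probability ≈ 0.3346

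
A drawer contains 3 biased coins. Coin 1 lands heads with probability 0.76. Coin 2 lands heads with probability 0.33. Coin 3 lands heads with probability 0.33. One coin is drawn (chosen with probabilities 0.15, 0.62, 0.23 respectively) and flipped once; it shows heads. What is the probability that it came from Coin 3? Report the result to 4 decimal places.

Tabulate prior·likelihood by source: [1] prior 0.15, lik 0.76, product 0.1140; [2] prior 0.62, lik 0.33, product 0.2046; [3] prior 0.23, lik 0.33, product 0.07590.
Normalizing constant = 0.39450; the posterior for Coin 3 is its product over the sum, 0.07590/0.39450 = 0.1924.

Posterior probability ≈ 0.1924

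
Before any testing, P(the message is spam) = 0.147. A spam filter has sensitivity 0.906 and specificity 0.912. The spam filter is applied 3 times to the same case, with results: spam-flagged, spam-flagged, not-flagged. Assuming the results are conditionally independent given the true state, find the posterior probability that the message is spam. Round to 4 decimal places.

Posterior P(H) ≈ 0.6531

Let H be the event that the message is spam; start with P(H) = 0.147. P('spam-flagged'|H) = 0.906, P('spam-flagged'|¬H) = 0.088.
Update on result 1 ('spam-flagged'): P(H) ← 0.906·0.1470 / (0.906·0.1470 + 0.088·0.8530) = 0.13318/0.20825 = 0.6395.
Update on result 2 ('spam-flagged'): P(H) ← 0.906·0.6395 / (0.906·0.6395 + 0.088·0.3605) = 0.57942/0.61115 = 0.9481.
Update on result 3 ('not-flagged'): P(H) ← 0.094·0.9481 / (0.094·0.9481 + 0.912·0.0519) = 0.089121/0.13646 = 0.6531.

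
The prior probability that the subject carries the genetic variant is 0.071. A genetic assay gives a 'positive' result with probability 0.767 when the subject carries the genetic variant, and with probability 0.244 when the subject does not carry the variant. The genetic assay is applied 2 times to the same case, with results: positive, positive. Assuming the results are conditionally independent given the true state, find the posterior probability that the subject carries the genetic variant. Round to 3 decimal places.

Posterior P(H) ≈ 0.430

Let H be the event that the subject carries the genetic variant; start with P(H) = 0.071. P('positive'|H) = 0.767, P('positive'|¬H) = 0.244.
Update on result 1 ('positive'): P(H) ← 0.767·0.0710 / (0.767·0.0710 + 0.244·0.9290) = 0.054457/0.28113 = 0.1937.
Update on result 2 ('positive'): P(H) ← 0.767·0.1937 / (0.767·0.1937 + 0.244·0.8063) = 0.14857/0.34531 = 0.4303.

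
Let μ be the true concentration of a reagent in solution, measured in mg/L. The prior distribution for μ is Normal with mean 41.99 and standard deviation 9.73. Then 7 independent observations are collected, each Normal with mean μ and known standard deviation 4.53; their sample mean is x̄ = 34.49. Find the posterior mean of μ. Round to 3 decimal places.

Posterior mean ≈ 34.715

With known σ, the Normal prior is conjugate. Weight on the data is w = (n/σ²)/(n/σ² + 1/τ₀²) = 0.341116/(0.341116+0.0105627) = 0.96996.
Posterior mean = w·x̄ + (1−w)·μ₀ = 0.96996·34.49 + 0.030035·41.99 = 34.715.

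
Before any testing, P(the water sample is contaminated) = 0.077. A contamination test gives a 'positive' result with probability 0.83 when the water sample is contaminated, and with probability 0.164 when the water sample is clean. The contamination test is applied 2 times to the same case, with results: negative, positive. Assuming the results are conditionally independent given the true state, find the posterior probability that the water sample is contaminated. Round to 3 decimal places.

Posterior P(H) ≈ 0.079

Let H be the event that the water sample is contaminated; start with P(H) = 0.077. P('positive'|H) = 0.83, P('positive'|¬H) = 0.164.
Update on result 1 ('negative'): P(H) ← 0.17·0.0770 / (0.17·0.0770 + 0.836·0.9230) = 0.013090/0.78472 = 0.0167.
Update on result 2 ('positive'): P(H) ← 0.83·0.0167 / (0.83·0.0167 + 0.164·0.9833) = 0.013845/0.17511 = 0.0791.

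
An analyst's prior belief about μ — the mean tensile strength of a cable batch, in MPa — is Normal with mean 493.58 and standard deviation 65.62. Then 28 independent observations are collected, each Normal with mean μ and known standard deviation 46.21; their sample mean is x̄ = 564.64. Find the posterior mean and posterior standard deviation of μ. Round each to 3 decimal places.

Posterior mean ≈ 563.403; posterior SD ≈ 8.657

Prior precision 1/τ₀² = 1/65.62² = 0.00023223; data precision n/σ² = 28/46.21² = 0.0131125.
Posterior precision = 0.00023223 + 0.0131125 = 0.0133448, giving posterior SD = 1/√0.0133448 = 8.657.
Posterior mean = (0.00023223·493.58 + 0.0131125·564.64) / 0.0133448 = 563.403.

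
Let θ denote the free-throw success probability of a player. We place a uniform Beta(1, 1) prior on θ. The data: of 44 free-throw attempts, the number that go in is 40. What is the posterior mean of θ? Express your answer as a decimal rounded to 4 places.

The binomial likelihood is conjugate to the Beta prior: with 40 successes and 4 failures, the posterior is Beta(1+40, 1+4) = Beta(41, 5).
Posterior mean = α/(α+β) = 41/46 = 0.8913.

Posterior mean ≈ 0.8913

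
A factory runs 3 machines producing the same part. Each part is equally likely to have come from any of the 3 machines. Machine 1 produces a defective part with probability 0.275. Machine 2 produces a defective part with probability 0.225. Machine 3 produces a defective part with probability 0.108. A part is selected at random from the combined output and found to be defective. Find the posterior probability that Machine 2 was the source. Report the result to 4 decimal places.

Posterior probability ≈ 0.3701

Tabulate prior·likelihood by source: [1] prior 0.333333, lik 0.275, product 0.09167; [2] prior 0.333333, lik 0.225, product 0.07500; [3] prior 0.333333, lik 0.108, product 0.03600.
Normalizing constant = 0.20267; the posterior for Machine 2 is its product over the sum, 0.07500/0.20267 = 0.3701.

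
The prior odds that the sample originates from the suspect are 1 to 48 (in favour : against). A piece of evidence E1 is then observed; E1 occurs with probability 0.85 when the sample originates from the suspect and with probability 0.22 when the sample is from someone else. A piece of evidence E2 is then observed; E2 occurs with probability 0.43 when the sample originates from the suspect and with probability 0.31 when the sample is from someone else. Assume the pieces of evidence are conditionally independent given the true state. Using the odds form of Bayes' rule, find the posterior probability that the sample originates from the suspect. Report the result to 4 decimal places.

Posterior probability ≈ 0.1004

Prior odds = 1/48 = 0.020833.
Likelihood ratio for E1 = 0.85/0.22 = 3.8636.
Likelihood ratio for E2 = 0.43/0.31 = 1.3871.
Posterior odds = prior odds × LR₁ × LR₂ = 0.11165.
Posterior probability = odds/(1+odds) = 0.11165/1.1117 = 0.1004.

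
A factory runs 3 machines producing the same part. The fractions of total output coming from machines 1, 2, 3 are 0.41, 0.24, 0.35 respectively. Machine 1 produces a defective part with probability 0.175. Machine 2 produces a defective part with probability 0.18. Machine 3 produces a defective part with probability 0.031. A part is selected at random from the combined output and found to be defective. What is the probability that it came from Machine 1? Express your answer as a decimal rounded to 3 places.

Posterior probability ≈ 0.570

P(defective|M1) = 0.175; P(defective|M2) = 0.18; P(defective|M3) = 0.031.
Prior × likelihood for each source: 0.41·0.175=0.07175, 0.24·0.18=0.04320, 0.35·0.031=0.01085. Summing gives P(defective) = 0.12580.
P(Machine 1 | defective) = 0.07175 / 0.12580 = 0.570.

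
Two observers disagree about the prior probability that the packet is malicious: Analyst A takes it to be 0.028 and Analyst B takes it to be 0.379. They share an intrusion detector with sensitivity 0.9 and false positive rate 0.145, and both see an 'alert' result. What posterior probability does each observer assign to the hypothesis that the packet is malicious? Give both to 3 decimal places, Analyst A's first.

P('+'|H) = 0.9, P('+'|¬H) = 0.145.
Analyst A: numerator 0.9·0.028 = 0.025200; evidence = 0.025200+0.145·0.972 = 0.16614; posterior = 0.152.
Analyst B: numerator 0.9·0.379 = 0.34110; evidence = 0.34110+0.145·0.621 = 0.43115; posterior = 0.791.

Analyst A: 0.152; Analyst B: 0.791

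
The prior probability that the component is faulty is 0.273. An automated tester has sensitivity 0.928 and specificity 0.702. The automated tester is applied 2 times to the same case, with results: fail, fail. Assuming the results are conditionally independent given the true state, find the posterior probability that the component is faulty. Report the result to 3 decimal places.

Let H be the event that the component is faulty; start with P(H) = 0.273. P('fail'|H) = 0.928, P('fail'|¬H) = 0.298.
Update on result 1 ('fail'): P(H) ← 0.928·0.2730 / (0.928·0.2730 + 0.298·0.7270) = 0.25334/0.46999 = 0.5390.
Update on result 2 ('fail'): P(H) ← 0.928·0.5390 / (0.928·0.5390 + 0.298·0.4610) = 0.50023/0.63760 = 0.7846.

Posterior P(H) ≈ 0.785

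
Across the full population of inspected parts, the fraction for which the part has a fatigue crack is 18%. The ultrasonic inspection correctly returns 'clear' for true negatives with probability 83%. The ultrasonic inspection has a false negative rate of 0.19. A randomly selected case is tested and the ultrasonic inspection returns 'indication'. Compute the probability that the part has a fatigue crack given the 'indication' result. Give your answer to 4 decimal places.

P(H | E) ≈ 0.5112

Write H for 'the part has a fatigue crack'. Prior odds H:¬H = 0.18/0.82 = 0.21951. For the 'indication' outcome, the likelihood ratio is 0.81/0.17 = 4.7647.
Posterior odds = 0.21951 × 4.7647 = 1.0459, so P(H|E) = 1.0459/(1+1.0459) = 0.5112.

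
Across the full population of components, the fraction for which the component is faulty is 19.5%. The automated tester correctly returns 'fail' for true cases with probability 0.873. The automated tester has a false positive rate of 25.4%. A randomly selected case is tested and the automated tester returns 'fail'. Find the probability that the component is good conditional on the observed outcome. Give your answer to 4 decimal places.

Write H for 'the component is faulty'. Prior odds H:¬H = 0.195/0.805 = 0.24224. For the 'fail' outcome, the likelihood ratio is 0.873/0.254 = 3.4370.
Posterior odds = 0.24224 × 3.4370 = 0.83257, so P(H|E) = 0.83257/(1+0.83257) = 0.4543. Then P(¬H|E) = 1 − 0.4543 = 0.5457.

P(¬H | E) ≈ 0.5457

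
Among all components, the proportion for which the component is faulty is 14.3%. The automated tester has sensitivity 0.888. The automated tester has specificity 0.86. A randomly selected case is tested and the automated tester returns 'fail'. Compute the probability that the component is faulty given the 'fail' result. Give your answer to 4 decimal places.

P(H | E) ≈ 0.5142

Let H be the event that the component is faulty. P(H) = 0.143, so P(¬H) = 0.857. With E the 'fail' result, P(E|H) = 0.888 and P(E|¬H) = 0.14.
P(E) = 0.888·0.143 + 0.14·0.857 = 0.12698 + 0.11998 = 0.24696.
By Bayes' theorem, P(H|E) = 0.12698 / 0.24696 = 0.5142.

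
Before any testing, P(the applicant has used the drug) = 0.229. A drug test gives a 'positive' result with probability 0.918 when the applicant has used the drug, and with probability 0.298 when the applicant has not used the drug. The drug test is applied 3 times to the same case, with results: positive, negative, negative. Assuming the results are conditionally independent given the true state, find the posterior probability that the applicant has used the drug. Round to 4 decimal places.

Posterior P(H) ≈ 0.0123

Let H be the event that the applicant has used the drug; start with P(H) = 0.229. P('positive'|H) = 0.918, P('positive'|¬H) = 0.298.
Update on result 1 ('positive'): P(H) ← 0.918·0.2290 / (0.918·0.2290 + 0.298·0.7710) = 0.21022/0.43998 = 0.4778.
Update on result 2 ('negative'): P(H) ← 0.082·0.4778 / (0.082·0.4778 + 0.702·0.5222) = 0.039180/0.40576 = 0.0966.
Update on result 3 ('negative'): P(H) ← 0.082·0.0966 / (0.082·0.0966 + 0.702·0.9034) = 0.0079177/0.64213 = 0.0123.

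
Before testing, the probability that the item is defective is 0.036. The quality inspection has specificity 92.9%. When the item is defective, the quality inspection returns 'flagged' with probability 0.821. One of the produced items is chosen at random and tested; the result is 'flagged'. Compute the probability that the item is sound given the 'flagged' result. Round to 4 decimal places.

Write H for 'the item is defective'. Prior odds H:¬H = 0.036/0.964 = 0.037344. For the 'flagged' outcome, the likelihood ratio is 0.821/0.071 = 11.563.
Posterior odds = 0.037344 × 11.563 = 0.43183, so P(H|E) = 0.43183/(1+0.43183) = 0.3016. Then P(¬H|E) = 1 − 0.3016 = 0.6984.

P(¬H | E) ≈ 0.6984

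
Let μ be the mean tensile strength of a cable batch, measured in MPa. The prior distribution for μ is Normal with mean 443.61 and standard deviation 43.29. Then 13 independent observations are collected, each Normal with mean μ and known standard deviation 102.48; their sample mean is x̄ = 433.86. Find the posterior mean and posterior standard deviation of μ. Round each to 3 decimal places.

With known σ, the Normal prior is conjugate. Weight on the data is w = (n/σ²)/(n/σ² + 1/τ₀²) = 0.00123784/(0.00123784+0.00053361) = 0.69877.
Posterior mean = w·x̄ + (1−w)·μ₀ = 0.69877·433.86 + 0.30123·443.61 = 436.797. Posterior variance = 1/(0.00123784+0.00053361) = 564.508, so SD = 23.759.

Posterior mean ≈ 436.797; posterior SD ≈ 23.759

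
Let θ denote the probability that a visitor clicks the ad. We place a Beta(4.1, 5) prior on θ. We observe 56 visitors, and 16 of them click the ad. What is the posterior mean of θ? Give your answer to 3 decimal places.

Posterior mean ≈ 0.309

Observing 16 successes and 40 failures updates Beta(4.1, 5) by adding the success and failure counts to the two shape parameters: α = 4.1+16 = 20.1, β = 5+40 = 45.
Posterior mean = α/(α+β) = 20.1/65.1 = 0.309.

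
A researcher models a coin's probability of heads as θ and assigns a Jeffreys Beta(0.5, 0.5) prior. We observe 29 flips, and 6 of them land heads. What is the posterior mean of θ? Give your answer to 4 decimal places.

Posterior mean ≈ 0.2167

Observing 6 successes and 23 failures updates Beta(0.5, 0.5) by adding the success and failure counts to the two shape parameters: α = 0.5+6 = 6.5, β = 0.5+23 = 23.5.
Posterior mean = α/(α+β) = 6.5/30 = 0.2167.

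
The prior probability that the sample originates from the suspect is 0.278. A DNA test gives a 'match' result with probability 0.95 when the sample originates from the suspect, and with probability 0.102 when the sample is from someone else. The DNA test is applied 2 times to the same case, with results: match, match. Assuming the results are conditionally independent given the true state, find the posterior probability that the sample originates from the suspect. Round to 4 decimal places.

Let H be the event that the sample originates from the suspect; start with P(H) = 0.278. P('match'|H) = 0.95, P('match'|¬H) = 0.102.
Update on result 1 ('match'): P(H) ← 0.95·0.2780 / (0.95·0.2780 + 0.102·0.7220) = 0.26410/0.33774 = 0.7820.
Update on result 2 ('match'): P(H) ← 0.95·0.7820 / (0.95·0.7820 + 0.102·0.2180) = 0.74286/0.76510 = 0.9709.

Posterior P(H) ≈ 0.9709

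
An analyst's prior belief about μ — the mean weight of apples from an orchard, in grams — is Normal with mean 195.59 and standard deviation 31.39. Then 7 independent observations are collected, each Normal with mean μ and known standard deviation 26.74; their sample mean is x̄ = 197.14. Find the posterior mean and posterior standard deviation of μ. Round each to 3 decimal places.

With known σ, the Normal prior is conjugate. Weight on the data is w = (n/σ²)/(n/σ² + 1/τ₀²) = 0.00978983/(0.00978983+0.00101489) = 0.90607.
Posterior mean = w·x̄ + (1−w)·μ₀ = 0.90607·197.14 + 0.093930·195.59 = 196.994. Posterior variance = 1/(0.00978983+0.00101489) = 92.5522, so SD = 9.620.

Posterior mean ≈ 196.994; posterior SD ≈ 9.620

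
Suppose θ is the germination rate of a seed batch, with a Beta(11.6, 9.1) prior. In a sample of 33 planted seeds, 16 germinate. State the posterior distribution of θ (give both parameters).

Posterior: Beta(27.6, 26.1)

The binomial likelihood is conjugate to the Beta prior: with 16 successes and 17 failures, the posterior is Beta(11.6+16, 9.1+17) = Beta(27.6, 26.1).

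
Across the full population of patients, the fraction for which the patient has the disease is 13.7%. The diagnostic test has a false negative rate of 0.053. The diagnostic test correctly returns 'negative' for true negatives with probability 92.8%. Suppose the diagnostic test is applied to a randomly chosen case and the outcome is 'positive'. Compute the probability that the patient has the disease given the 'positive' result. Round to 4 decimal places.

Let H be the event that the patient has the disease. P(H) = 0.137, so P(¬H) = 0.863. With E the 'positive' result, P(E|H) = 0.947 and P(E|¬H) = 0.072.
P(E) = 0.947·0.137 + 0.072·0.863 = 0.12974 + 0.062136 = 0.19187.
By Bayes' theorem, P(H|E) = 0.12974 / 0.19187 = 0.6762.

P(H | E) ≈ 0.6762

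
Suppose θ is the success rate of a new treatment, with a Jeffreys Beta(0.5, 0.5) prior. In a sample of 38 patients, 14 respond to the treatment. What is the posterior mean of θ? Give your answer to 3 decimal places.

Posterior mean ≈ 0.372

The binomial likelihood is conjugate to the Beta prior: with 14 successes and 24 failures, the posterior is Beta(0.5+14, 0.5+24) = Beta(14.5, 24.5).
Posterior mean = α/(α+β) = 14.5/39 = 0.372.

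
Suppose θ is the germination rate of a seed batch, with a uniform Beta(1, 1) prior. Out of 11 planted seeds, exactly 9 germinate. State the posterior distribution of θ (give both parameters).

Posterior: Beta(10, 3)

The binomial likelihood is conjugate to the Beta prior: with 9 successes and 2 failures, the posterior is Beta(1+9, 1+2) = Beta(10, 3).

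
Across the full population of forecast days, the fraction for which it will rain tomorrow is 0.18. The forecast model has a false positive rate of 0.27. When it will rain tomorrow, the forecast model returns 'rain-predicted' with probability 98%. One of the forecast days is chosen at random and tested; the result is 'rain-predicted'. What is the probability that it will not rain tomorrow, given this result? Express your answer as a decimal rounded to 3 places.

Let H be the event that it will rain tomorrow. P(H) = 0.18, so P(¬H) = 0.82. With E the 'rain-predicted' result, P(E|H) = 0.98 and P(E|¬H) = 0.27.
P(E) = 0.98·0.18 + 0.27·0.82 = 0.17640 + 0.22140 = 0.39780.
By Bayes' theorem, P(H|E) = 0.17640 / 0.39780 = 0.443. Hence P(¬H|E) = 1 − 0.443 = 0.557.

P(¬H | E) ≈ 0.557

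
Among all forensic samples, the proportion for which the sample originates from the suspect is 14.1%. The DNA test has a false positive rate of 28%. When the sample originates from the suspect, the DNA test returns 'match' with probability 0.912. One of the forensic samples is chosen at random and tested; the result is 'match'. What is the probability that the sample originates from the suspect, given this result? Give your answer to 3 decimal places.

Write H for 'the sample originates from the suspect'. Prior odds H:¬H = 0.141/0.859 = 0.16414. For the 'match' outcome, the likelihood ratio is 0.912/0.28 = 3.2571.
Posterior odds = 0.16414 × 3.2571 = 0.53464, so P(H|E) = 0.53464/(1+0.53464) = 0.348.

P(H | E) ≈ 0.348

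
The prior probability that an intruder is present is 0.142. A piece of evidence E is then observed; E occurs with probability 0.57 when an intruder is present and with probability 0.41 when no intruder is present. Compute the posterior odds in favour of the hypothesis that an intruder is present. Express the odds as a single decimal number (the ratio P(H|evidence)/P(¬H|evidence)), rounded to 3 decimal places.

Prior odds = 0.142/(1−0.142) = 0.16550.
Likelihood ratio for E = 0.57/0.41 = 1.3902.
Posterior odds = prior odds × LR = 0.23009.

Posterior odds ≈ 0.230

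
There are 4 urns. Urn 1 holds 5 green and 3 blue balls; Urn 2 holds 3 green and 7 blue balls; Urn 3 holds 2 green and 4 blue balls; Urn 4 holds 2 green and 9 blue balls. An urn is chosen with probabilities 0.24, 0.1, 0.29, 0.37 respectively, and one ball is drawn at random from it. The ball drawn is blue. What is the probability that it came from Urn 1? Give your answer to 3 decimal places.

Posterior probability ≈ 0.137

P(blue|Urn 1) = 0.375; P(blue|Urn 2) = 0.7; P(blue|Urn 3) = 0.6667; P(blue|Urn 4) = 0.8182.
Prior × likelihood for each source: 0.24·0.375=0.09000, 0.1·0.7=0.07000, 0.29·0.6667=0.1933, 0.37·0.8182=0.3027. Summing gives P(blue) = 0.65606.
P(Urn 1 | blue) = 0.09000 / 0.65606 = 0.137.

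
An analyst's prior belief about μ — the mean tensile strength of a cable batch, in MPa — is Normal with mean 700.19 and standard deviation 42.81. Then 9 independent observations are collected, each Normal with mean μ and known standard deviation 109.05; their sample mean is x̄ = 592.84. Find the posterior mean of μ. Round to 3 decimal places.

Prior precision 1/τ₀² = 1/42.81² = 0.00054564; data precision n/σ² = 9/109.05² = 0.00075682.
Posterior precision = 0.00054564 + 0.00075682 = 0.00130246.
Posterior mean = (0.00054564·700.19 + 0.00075682·592.84) / 0.00130246 = 637.812.

Posterior mean ≈ 637.812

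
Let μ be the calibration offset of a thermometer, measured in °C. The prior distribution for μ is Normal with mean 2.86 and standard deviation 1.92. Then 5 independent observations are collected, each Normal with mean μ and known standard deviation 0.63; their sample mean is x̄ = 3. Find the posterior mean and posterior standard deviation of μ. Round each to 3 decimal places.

Prior precision 1/τ₀² = 1/1.92² = 0.271267; data precision n/σ² = 5/0.63² = 12.5976.
Posterior precision = 0.271267 + 12.5976 = 12.8689, giving posterior SD = 1/√12.8689 = 0.279.
Posterior mean = (0.271267·2.86 + 12.5976·3) / 12.8689 = 2.997.

Posterior mean ≈ 2.997; posterior SD ≈ 0.279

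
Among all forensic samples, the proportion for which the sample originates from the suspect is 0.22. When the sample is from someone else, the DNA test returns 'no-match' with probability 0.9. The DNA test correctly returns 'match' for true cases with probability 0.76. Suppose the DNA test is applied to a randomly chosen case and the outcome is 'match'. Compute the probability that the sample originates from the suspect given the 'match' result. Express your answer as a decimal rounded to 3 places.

P(H | E) ≈ 0.682

Let H be the event that the sample originates from the suspect. P(H) = 0.22, so P(¬H) = 0.78. With E the 'match' result, P(E|H) = 0.76 and P(E|¬H) = 0.1.
P(E) = 0.76·0.22 + 0.1·0.78 = 0.16720 + 0.078000 = 0.24520.
By Bayes' theorem, P(H|E) = 0.16720 / 0.24520 = 0.682.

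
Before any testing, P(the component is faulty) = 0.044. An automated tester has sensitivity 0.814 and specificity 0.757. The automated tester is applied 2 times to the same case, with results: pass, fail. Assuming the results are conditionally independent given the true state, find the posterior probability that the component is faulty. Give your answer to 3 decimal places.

Posterior P(H) ≈ 0.036

With H the event that the component is faulty, the joint likelihood of the observed sequence is P(data|H) = 0.186·0.814 = 0.15140 and P(data|¬H) = 0.757·0.243 = 0.18395.
Bayes: P(H|data) = 0.044·0.15140 / (0.044·0.15140 + 0.956·0.18395) = 0.0066618/0.18252 = 0.0365.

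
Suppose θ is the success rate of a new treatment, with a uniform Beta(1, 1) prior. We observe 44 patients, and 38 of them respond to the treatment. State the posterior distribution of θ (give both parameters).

Posterior: Beta(39, 7)

The binomial likelihood is conjugate to the Beta prior: with 38 successes and 6 failures, the posterior is Beta(1+38, 1+6) = Beta(39, 7).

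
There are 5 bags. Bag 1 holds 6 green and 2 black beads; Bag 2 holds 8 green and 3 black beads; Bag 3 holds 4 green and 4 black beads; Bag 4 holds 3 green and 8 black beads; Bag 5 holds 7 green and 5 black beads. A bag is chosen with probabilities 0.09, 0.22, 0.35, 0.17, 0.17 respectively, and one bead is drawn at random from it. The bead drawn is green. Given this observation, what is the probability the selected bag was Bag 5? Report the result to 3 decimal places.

Tabulate prior·likelihood by source: [1] prior 0.09, lik 0.75, product 0.06750; [2] prior 0.22, lik 0.7273, product 0.1600; [3] prior 0.35, lik 0.5, product 0.1750; [4] prior 0.17, lik 0.2727, product 0.04636; [5] prior 0.17, lik 0.5833, product 0.09917.
Normalizing constant = 0.54803; the posterior for Bag 5 is its product over the sum, 0.09917/0.54803 = 0.181.

Posterior probability ≈ 0.181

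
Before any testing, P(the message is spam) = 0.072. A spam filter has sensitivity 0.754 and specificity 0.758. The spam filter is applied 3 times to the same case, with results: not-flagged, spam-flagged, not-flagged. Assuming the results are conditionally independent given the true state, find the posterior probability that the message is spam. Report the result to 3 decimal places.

Let H be the event that the message is spam; start with P(H) = 0.072. P('spam-flagged'|H) = 0.754, P('spam-flagged'|¬H) = 0.242.
Update on result 1 ('not-flagged'): P(H) ← 0.246·0.0720 / (0.246·0.0720 + 0.758·0.9280) = 0.017712/0.72114 = 0.0246.
Update on result 2 ('spam-flagged'): P(H) ← 0.754·0.0246 / (0.754·0.0246 + 0.242·0.9754) = 0.018519/0.25458 = 0.0727.
Update on result 3 ('not-flagged'): P(H) ← 0.246·0.0727 / (0.246·0.0727 + 0.758·0.9273) = 0.017895/0.72075 = 0.0248.

Posterior P(H) ≈ 0.025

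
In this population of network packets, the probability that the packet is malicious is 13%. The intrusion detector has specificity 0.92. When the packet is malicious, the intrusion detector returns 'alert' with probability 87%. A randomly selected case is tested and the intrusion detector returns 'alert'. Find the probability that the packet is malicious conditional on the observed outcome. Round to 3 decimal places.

P(H | E) ≈ 0.619

Write H for 'the packet is malicious'. Prior odds H:¬H = 0.13/0.87 = 0.14943. For the 'alert' outcome, the likelihood ratio is 0.87/0.08 = 10.875.
Posterior odds = 0.14943 × 10.875 = 1.6250, so P(H|E) = 1.6250/(1+1.6250) = 0.619.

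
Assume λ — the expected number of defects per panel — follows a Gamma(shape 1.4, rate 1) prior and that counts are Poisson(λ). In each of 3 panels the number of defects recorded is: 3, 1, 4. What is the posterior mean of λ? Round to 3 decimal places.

Total count ∑xᵢ = 8 over n = 3 panels.
Gamma is conjugate to the Poisson likelihood: posterior is Gamma(shape = 1.4+8 = 9.4, rate = 1+3 = 4).
Posterior mean = shape/rate = 9.4/4 = 2.350.

Posterior mean ≈ 2.350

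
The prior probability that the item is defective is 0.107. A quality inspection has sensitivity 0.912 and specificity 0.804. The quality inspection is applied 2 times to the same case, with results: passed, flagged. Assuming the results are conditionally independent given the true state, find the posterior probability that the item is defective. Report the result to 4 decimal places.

Posterior P(H) ≈ 0.0575

Let H be the event that the item is defective; start with P(H) = 0.107. P('flagged'|H) = 0.912, P('flagged'|¬H) = 0.196.
Update on result 1 ('passed'): P(H) ← 0.088·0.1070 / (0.088·0.1070 + 0.804·0.8930) = 0.0094160/0.72739 = 0.0129.
Update on result 2 ('flagged'): P(H) ← 0.912·0.0129 / (0.912·0.0129 + 0.196·0.9871) = 0.011806/0.20527 = 0.0575.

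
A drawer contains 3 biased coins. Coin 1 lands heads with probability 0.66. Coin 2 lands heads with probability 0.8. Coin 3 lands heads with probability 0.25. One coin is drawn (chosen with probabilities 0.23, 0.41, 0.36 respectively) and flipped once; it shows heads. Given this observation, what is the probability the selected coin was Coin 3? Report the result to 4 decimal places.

Posterior probability ≈ 0.1580

P(heads|C1) = 0.66; P(heads|C2) = 0.8; P(heads|C3) = 0.25.
Prior × likelihood for each source: 0.23·0.66=0.1518, 0.41·0.8=0.3280, 0.36·0.25=0.09000. Summing gives P(heads) = 0.56980.
P(Coin 3 | heads) = 0.09000 / 0.56980 = 0.1580.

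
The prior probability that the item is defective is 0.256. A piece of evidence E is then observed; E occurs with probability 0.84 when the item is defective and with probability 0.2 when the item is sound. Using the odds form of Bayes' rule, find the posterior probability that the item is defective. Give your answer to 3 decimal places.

Prior odds = 0.256/(1−0.256) = 0.34409. In log-odds, ln(0.34409) = -1.0669.
Add log likelihood ratio: ln(4.2000) = 1.4351.
Posterior log-odds = 0.36822, so posterior odds = exp(0.36822) = 1.4452. Converting, P(H|E) = 1.4452/2.4452 = 0.591.

Posterior probability ≈ 0.591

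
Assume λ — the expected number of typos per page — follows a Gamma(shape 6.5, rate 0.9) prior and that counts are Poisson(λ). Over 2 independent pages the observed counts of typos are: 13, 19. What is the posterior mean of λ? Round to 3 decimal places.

The Poisson likelihood adds the total count to the shape and the number of exposure periods to the rate. Here ∑xᵢ = 32 and n = 2, so shape 6.5→38.5 and rate 0.9→2.9.
Posterior mean = shape/rate = 38.5/2.9 = 13.276.

Posterior mean ≈ 13.276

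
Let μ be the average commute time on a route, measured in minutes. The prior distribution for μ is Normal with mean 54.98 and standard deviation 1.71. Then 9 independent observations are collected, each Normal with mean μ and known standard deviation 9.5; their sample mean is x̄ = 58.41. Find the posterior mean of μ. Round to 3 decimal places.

Posterior mean ≈ 55.754

With known σ, the Normal prior is conjugate. Weight on the data is w = (n/σ²)/(n/σ² + 1/τ₀²) = 0.0997230/(0.0997230+0.341986) = 0.22577.
Posterior mean = w·x̄ + (1−w)·μ₀ = 0.22577·58.41 + 0.77423·54.98 = 55.754.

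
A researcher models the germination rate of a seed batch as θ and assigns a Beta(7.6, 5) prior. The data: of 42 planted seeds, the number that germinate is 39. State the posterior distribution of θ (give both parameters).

Observing 39 successes and 3 failures updates Beta(7.6, 5) by adding the success and failure counts to the two shape parameters: α = 7.6+39 = 46.6, β = 5+3 = 8.

Posterior: Beta(46.6, 8)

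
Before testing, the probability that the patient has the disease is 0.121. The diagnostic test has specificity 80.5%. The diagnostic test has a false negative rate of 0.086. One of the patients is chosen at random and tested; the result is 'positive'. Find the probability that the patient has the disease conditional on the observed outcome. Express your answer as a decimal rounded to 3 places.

P(H | E) ≈ 0.392

Let H be the event that the patient has the disease. P(H) = 0.121, so P(¬H) = 0.879. With E the 'positive' result, P(E|H) = 0.914 and P(E|¬H) = 0.195.
P(E) = 0.914·0.121 + 0.195·0.879 = 0.11059 + 0.17141 = 0.28200.
By Bayes' theorem, P(H|E) = 0.11059 / 0.28200 = 0.392.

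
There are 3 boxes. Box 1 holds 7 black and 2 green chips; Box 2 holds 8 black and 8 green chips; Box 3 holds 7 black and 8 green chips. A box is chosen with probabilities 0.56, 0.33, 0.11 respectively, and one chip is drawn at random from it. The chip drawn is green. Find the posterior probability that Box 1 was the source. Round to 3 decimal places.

P(green|Box 1) = 0.2222; P(green|Box 2) = 0.5; P(green|Box 3) = 0.5333.
Prior × likelihood for each source: 0.56·0.2222=0.1244, 0.33·0.5=0.1650, 0.11·0.5333=0.05867. Summing gives P(green) = 0.34811.
P(Box 1 | green) = 0.1244 / 0.34811 = 0.357.

Posterior probability ≈ 0.357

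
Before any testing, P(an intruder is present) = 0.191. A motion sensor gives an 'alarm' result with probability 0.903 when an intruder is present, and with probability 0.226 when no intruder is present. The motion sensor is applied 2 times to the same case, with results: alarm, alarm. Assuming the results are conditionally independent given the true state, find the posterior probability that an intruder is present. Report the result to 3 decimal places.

Posterior P(H) ≈ 0.790

Let H be the event that an intruder is present; start with P(H) = 0.191. P('alarm'|H) = 0.903, P('alarm'|¬H) = 0.226.
Update on result 1 ('alarm'): P(H) ← 0.903·0.1910 / (0.903·0.1910 + 0.226·0.8090) = 0.17247/0.35531 = 0.4854.
Update on result 2 ('alarm'): P(H) ← 0.903·0.4854 / (0.903·0.4854 + 0.226·0.5146) = 0.43833/0.55463 = 0.7903.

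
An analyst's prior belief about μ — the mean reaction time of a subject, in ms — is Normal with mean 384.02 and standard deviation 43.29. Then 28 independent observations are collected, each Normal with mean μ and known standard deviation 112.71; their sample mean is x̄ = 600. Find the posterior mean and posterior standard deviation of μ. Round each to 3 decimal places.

Prior precision 1/τ₀² = 1/43.29² = 0.00053361; data precision n/σ² = 28/112.71² = 0.00220411.
Posterior precision = 0.00053361 + 0.00220411 = 0.00273772, giving posterior SD = 1/√0.00273772 = 19.112.
Posterior mean = (0.00053361·384.02 + 0.00220411·600) / 0.00273772 = 557.903.

Posterior mean ≈ 557.903; posterior SD ≈ 19.112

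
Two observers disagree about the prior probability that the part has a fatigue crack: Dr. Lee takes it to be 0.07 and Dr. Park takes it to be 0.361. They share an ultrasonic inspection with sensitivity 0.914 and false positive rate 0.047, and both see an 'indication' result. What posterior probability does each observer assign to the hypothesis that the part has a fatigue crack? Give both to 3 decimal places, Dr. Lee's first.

P('+'|H) = 0.914, P('+'|¬H) = 0.047.
Dr. Lee: numerator 0.914·0.07 = 0.063980; evidence = 0.063980+0.047·0.93 = 0.10769; posterior = 0.594.
Dr. Park: numerator 0.914·0.361 = 0.32995; evidence = 0.32995+0.047·0.639 = 0.35999; posterior = 0.917.

Dr. Lee: 0.594; Dr. Park: 0.917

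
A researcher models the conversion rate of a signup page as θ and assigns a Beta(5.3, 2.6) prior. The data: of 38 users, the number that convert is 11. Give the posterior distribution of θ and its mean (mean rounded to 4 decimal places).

Posterior: Beta(16.3, 29.6); mean ≈ 0.3551

The binomial likelihood is conjugate to the Beta prior: with 11 successes and 27 failures, the posterior is Beta(5.3+11, 2.6+27) = Beta(16.3, 29.6).
E[θ | data] = 16.3/(16.3+29.6) = 0.3551.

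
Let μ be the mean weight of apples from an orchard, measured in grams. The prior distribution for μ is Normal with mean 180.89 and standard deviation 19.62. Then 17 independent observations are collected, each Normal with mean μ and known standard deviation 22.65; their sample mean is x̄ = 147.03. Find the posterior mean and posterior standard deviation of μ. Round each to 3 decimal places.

Posterior mean ≈ 149.491; posterior SD ≈ 5.290

With known σ, the Normal prior is conjugate. Weight on the data is w = (n/σ²)/(n/σ² + 1/τ₀²) = 0.0331369/(0.0331369+0.00259778) = 0.92730.
Posterior mean = w·x̄ + (1−w)·μ₀ = 0.92730·147.03 + 0.072696·180.89 = 149.491. Posterior variance = 1/(0.0331369+0.00259778) = 27.9840, so SD = 5.290.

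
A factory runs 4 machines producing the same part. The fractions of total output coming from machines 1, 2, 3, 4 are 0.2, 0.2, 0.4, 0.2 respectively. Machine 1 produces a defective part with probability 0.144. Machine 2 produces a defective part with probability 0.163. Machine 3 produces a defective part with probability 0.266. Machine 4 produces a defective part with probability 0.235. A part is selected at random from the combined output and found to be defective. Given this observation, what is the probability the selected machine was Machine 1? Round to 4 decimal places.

Tabulate prior·likelihood by source: [1] prior 0.2, lik 0.144, product 0.02880; [2] prior 0.2, lik 0.163, product 0.03260; [3] prior 0.4, lik 0.266, product 0.1064; [4] prior 0.2, lik 0.235, product 0.04700.
Normalizing constant = 0.21480; the posterior for Machine 1 is its product over the sum, 0.02880/0.21480 = 0.1341.

Posterior probability ≈ 0.1341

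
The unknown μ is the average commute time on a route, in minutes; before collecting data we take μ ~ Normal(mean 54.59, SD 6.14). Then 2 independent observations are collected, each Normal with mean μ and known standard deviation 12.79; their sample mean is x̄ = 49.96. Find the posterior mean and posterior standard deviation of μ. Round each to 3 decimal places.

With known σ, the Normal prior is conjugate. Weight on the data is w = (n/σ²)/(n/σ² + 1/τ₀²) = 0.0122261/(0.0122261+0.0265255) = 0.31550.
Posterior mean = w·x̄ + (1−w)·μ₀ = 0.31550·49.96 + 0.68450·54.59 = 53.129. Posterior variance = 1/(0.0122261+0.0265255) = 25.8054, so SD = 5.080.

Posterior mean ≈ 53.129; posterior SD ≈ 5.080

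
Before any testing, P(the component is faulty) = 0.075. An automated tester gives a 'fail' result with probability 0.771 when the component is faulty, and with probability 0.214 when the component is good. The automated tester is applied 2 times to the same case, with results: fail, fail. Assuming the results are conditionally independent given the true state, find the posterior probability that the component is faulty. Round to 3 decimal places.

With H the event that the component is faulty, the joint likelihood of the observed sequence is P(data|H) = 0.771·0.771 = 0.59444 and P(data|¬H) = 0.214·0.214 = 0.045796.
Bayes: P(H|data) = 0.075·0.59444 / (0.075·0.59444 + 0.925·0.045796) = 0.044583/0.086944 = 0.5128.

Posterior P(H) ≈ 0.513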